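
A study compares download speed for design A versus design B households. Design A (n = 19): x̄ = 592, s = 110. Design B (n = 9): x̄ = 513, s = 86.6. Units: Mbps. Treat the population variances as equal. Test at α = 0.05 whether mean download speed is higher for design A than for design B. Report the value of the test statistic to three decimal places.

Let group 1 = design A, group 2 = design B. H0: μ_1 = μ_2; H1: μ_1 > μ_2 (two-sample pooled-variance t-test, right-tailed).
s_p² = [(19−1)·110² + (9−1)·86.6²]/(19+9−2) = 10684.5
t = (592 − 513)/√[10684.5·(1/19 + 1/9)] = 1.889
df = n₁ + n₂ − 2 = 26
p-value = P(T ≥ 1.889) ≈ 0.035
Since p ≈ 0.035 < α = 0.05, reject H0; the data support H1.

1.889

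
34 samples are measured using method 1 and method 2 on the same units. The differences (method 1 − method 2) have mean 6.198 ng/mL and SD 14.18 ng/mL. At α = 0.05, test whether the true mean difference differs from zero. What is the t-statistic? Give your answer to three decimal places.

2.549

H0: μ_d = 0; H1: μ_d ≠ 0 (paired t-test on the differences, two-sided).
t = d̄/(s_d/√n) = 6.198/(14.18/√34) = 2.549
df = n − 1 = 33
Two-sided p-value ≈ 0.0156
Since p ≈ 0.0156 < α = 0.05, reject H0; the data support H1.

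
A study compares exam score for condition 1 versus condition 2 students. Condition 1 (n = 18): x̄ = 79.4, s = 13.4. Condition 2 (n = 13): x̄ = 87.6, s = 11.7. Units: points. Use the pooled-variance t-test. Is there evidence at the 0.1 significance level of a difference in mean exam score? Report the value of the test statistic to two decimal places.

Let group 1 = condition 1, group 2 = condition 2. H0: μ_1 = μ_2; H1: μ_1 ≠ μ_2 (two-sample pooled-variance t-test, two-sided).
s_p² = [(18−1)·13.4² + (13−1)·11.7²]/(18+13−2) = 161.903
t = (79.4 − 87.6)/√[161.903·(1/18 + 1/13)] = -1.77
df = n₁ + n₂ − 2 = 29
Two-sided p-value ≈ 0.087
Since p ≈ 0.087 < α = 0.1, reject H0; the evidence is statistically significant.

-1.77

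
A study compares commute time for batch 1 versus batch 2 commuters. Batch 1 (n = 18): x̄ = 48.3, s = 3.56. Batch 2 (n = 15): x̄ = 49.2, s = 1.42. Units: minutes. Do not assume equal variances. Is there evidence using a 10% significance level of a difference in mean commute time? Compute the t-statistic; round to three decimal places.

Let group 1 = batch 1, group 2 = batch 2. H0: μ_1 = μ_2; H1: μ_1 ≠ μ_2 (Welch's two-sample t-test, two-sided).
t = (x̄_1 − x̄_2)/√(s_1²/n_1 + s_2²/n_2) = (48.3 − 49.2)/√(3.56²/18 + 1.42²/15) = -0.983
Welch–Satterthwaite df ≈ 23.09
Two-sided p-value ≈ 0.3359
Since p ≈ 0.3359 > α = 0.1, fail to reject H0; the evidence is not statistically significant.

-0.983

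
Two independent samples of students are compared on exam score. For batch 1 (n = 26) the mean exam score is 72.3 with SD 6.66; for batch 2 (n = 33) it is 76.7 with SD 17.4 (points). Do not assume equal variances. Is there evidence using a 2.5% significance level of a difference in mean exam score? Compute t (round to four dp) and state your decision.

t = -1.3339; fail to reject H0

Let group 1 = batch 1, group 2 = batch 2. H0: μ_1 = μ_2; H1: μ_1 ≠ μ_2 (Welch's two-sample t-test, two-sided).
t = (x̄_1 − x̄_2)/√(s_1²/n_1 + s_2²/n_2) = (72.3 − 76.7)/√(6.66²/26 + 17.4²/33) = -1.3339
Welch–Satterthwaite df ≈ 43.10
Two-sided p-value ≈ 0.1892
Since p ≈ 0.1892 > α = 0.025, fail to reject H0; the evidence is not statistically significant.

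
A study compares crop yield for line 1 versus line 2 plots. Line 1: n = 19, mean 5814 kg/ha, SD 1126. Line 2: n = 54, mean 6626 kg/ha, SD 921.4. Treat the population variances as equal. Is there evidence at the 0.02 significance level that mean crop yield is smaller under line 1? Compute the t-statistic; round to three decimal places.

-3.115

Let group 1 = line 1, group 2 = line 2. H0: μ_1 = μ_2; H1: μ_1 < μ_2 (two-sample pooled-variance t-test, left-tailed).
s_p² = [(19−1)·1126² + (54−1)·921.4²]/(19+54−2) = 955177
t = (5814 − 6626)/√[955177·(1/19 + 1/54)] = -3.115
df = n₁ + n₂ − 2 = 71
p-value = P(T ≤ -3.115) ≈ 0.001
Since p ≈ 0.001 < α = 0.02, reject H0; the data support H1.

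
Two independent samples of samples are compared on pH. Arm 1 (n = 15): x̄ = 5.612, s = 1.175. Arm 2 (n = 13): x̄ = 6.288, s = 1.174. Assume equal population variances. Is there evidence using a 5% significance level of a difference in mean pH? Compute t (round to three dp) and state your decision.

Let group 1 = arm 1, group 2 = arm 2. H0: μ_1 = μ_2; H1: μ_1 ≠ μ_2 (two-sample pooled-variance t-test, two-sided).
s_p² = [(15−1)·1.175² + (13−1)·1.174²]/(15+13−2) = 1.37954
t = (5.612 − 6.288)/√[1.37954·(1/15 + 1/13)] = -1.519
df = n₁ + n₂ − 2 = 26
Two-sided p-value ≈ 0.1409
Since p ≈ 0.1409 > α = 0.05, fail to reject H0; the evidence is not statistically significant.

t = -1.519; fail to reject H0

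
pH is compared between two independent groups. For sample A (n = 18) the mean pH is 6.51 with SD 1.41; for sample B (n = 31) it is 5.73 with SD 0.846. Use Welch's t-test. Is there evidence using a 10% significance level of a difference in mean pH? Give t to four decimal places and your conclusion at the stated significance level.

Let group 1 = sample A, group 2 = sample B. H0: μ_1 = μ_2; H1: μ_1 ≠ μ_2 (Welch's two-sample t-test, two-sided).
t = (x̄_1 − x̄_2)/√(s_1²/n_1 + s_2²/n_2) = (6.51 − 5.73)/√(1.41²/18 + 0.846²/31) = 2.1345
Welch–Satterthwaite df ≈ 24.25
Two-sided p-value ≈ 0.0431
Since p ≈ 0.0431 < α = 0.1, reject H0; the data support H1.

t = 2.1345; reject H0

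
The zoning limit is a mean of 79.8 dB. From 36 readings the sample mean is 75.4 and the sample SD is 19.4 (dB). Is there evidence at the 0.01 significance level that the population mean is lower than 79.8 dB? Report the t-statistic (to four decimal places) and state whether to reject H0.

t = -1.3608; fail to reject H0

H0: μ = 79.8; H1: μ < 79.8 (one-sample t-test, left-tailed).
t = (x̄ − μ₀)/(s/√n) = (75.4 − 79.8)/(19.4/√36) = -1.3608
df = n − 1 = 35
p-value = P(T ≤ -1.3608) ≈ 0.091
Since p ≈ 0.091 > α = 0.01, fail to reject H0; the evidence is not statistically significant.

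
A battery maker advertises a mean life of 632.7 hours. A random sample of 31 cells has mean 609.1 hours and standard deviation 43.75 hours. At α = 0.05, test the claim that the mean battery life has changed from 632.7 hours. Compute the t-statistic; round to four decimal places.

-3.0034

H0: μ = 632.7; H1: μ ≠ 632.7 (one-sample t-test, two-sided).
t = (x̄ − μ₀)/(s/√n) = (609.1 − 632.7)/(43.75/√31) = -3.0034
df = n − 1 = 30
Two-sided p-value ≈ 0.005
Since p ≈ 0.005 < α = 0.05, reject H0; the data support H1.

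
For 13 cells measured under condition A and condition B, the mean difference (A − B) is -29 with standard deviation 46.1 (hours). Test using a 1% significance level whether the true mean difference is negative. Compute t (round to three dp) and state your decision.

t = -2.268; fail to reject H0

H0: μ_d = 0; H1: μ_d < 0 (paired t-test on the differences, left-tailed).
t = d̄/(s_d/√n) = -29/(46.1/√13) = -2.268
df = n − 1 = 12
p-value = P(T ≤ -2.268) ≈ 0.0213
Since p ≈ 0.0213 > α = 0.01, fail to reject H0; the evidence is not statistically significant.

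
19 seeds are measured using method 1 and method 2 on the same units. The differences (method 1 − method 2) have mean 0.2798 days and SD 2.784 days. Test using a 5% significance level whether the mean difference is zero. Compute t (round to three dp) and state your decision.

H0: μ_d = 0; H1: μ_d ≠ 0 (paired t-test on the differences, two-sided).
t = d̄/(s_d/√n) = 0.2798/(2.784/√19) = 0.438
df = n − 1 = 18
Two-sided p-value ≈ 0.667
Since p ≈ 0.667 > α = 0.05, fail to reject H0; the data do not provide sufficient evidence against H0.

t = 0.438; fail to reject H0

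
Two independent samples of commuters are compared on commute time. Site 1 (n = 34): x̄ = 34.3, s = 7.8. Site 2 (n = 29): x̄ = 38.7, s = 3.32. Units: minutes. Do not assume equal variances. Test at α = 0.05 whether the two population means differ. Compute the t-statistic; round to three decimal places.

-2.987

Let group 1 = site 1, group 2 = site 2. H0: μ_1 = μ_2; H1: μ_1 ≠ μ_2 (Welch's two-sample t-test, two-sided).
t = (x̄_1 − x̄_2)/√(s_1²/n_1 + s_2²/n_2) = (34.3 − 38.7)/√(7.8²/34 + 3.32²/29) = -2.987
Welch–Satterthwaite df ≈ 46.06
Two-sided p-value ≈ 0.0045
Since p ≈ 0.0045 < α = 0.05, reject H0; the evidence is statistically significant.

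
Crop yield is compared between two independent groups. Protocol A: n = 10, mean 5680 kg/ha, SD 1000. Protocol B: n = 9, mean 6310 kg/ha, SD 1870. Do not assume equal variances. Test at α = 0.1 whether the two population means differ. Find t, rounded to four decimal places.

Let group 1 = protocol A, group 2 = protocol B. H0: μ_1 = μ_2; H1: μ_1 ≠ μ_2 (Welch's two-sample t-test, two-sided).
t = (x̄_1 − x̄_2)/√(s_1²/n_1 + s_2²/n_2) = (5680 − 6310)/√(1000²/10 + 1870²/9) = -0.9013
Welch–Satterthwaite df ≈ 11.94
Two-sided p-value ≈ 0.3852
Since p ≈ 0.3852 > α = 0.1, fail to reject H0; the evidence is not statistically significant.

-0.9013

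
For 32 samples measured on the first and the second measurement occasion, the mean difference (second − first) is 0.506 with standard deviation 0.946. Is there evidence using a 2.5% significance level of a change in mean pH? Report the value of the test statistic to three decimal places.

H0: μ_d = 0; H1: μ_d ≠ 0 (paired t-test on the differences, two-sided).
t = d̄/(s_d/√n) = 0.506/(0.946/√32) = 3.026
df = n − 1 = 31
Two-sided p-value ≈ 0.005
Since p ≈ 0.005 < α = 0.025, reject H0; the data support H1.

3.026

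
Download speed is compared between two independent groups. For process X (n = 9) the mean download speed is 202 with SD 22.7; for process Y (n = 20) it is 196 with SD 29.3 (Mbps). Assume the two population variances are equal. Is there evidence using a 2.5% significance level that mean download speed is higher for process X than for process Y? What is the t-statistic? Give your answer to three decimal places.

0.543

Let group 1 = process X, group 2 = process Y. H0: μ_1 = μ_2; H1: μ_1 > μ_2 (two-sample pooled-variance t-test, right-tailed).
s_p² = [(9−1)·22.7² + (20−1)·29.3²]/(9+20−2) = 756.801
t = (202 − 196)/√[756.801·(1/9 + 1/20)] = 0.543
df = n₁ + n₂ − 2 = 27
p-value = P(T ≥ 0.543) ≈ 0.2957
Since p ≈ 0.2957 > α = 0.025, fail to reject H0; the data do not provide sufficient evidence against H0.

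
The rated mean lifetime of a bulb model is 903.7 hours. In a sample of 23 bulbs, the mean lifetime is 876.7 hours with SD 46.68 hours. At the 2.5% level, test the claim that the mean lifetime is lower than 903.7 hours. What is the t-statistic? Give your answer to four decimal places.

-2.7739

H0: μ = 903.7; H1: μ < 903.7 (one-sample t-test, left-tailed).
t = (x̄ − μ₀)/(s/√n) = (876.7 − 903.7)/(46.68/√23) = -2.7739
df = n − 1 = 22
p-value = P(T ≤ -2.7739) ≈ 0.0055
Since p ≈ 0.0055 < α = 0.025, reject H0; the data support H1.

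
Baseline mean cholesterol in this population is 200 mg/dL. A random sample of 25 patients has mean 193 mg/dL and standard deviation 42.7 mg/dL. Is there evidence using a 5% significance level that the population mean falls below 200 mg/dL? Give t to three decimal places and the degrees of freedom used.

H0: μ = 200; H1: μ < 200 (one-sample t-test, left-tailed).
t = (x̄ − μ₀)/(s/√n) = (193 − 200)/(42.7/√25) = -0.820
df = n − 1 = 24
p-value = P(T ≤ -0.820) ≈ 0.210
Since p ≈ 0.210 > α = 0.05, fail to reject H0; the data do not provide sufficient evidence against H0.

t = -0.820, df = 24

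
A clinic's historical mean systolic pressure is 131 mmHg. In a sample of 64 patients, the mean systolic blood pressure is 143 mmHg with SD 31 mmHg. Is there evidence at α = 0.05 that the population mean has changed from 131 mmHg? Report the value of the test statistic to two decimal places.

3.10

H0: μ = 131; H1: μ ≠ 131 (one-sample t-test, two-sided).
t = (x̄ − μ₀)/(s/√n) = (143 − 131)/(31/√64) = 3.10
df = n − 1 = 63
Two-sided p-value ≈ 0.0029
Since p ≈ 0.0029 < α = 0.05, reject H0; the data support H1.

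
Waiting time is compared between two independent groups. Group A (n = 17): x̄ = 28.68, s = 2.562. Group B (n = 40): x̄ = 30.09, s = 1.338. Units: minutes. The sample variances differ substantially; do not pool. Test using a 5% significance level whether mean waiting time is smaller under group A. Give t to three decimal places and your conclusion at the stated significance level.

Let group 1 = group A, group 2 = group B. H0: μ_1 = μ_2; H1: μ_1 < μ_2 (Welch's two-sample t-test, left-tailed).
t = (x̄_1 − x̄_2)/√(s_1²/n_1 + s_2²/n_2) = (28.68 − 30.09)/√(2.562²/17 + 1.338²/40) = -2.148
Welch–Satterthwaite df ≈ 19.82
p-value = P(T ≤ -2.148) ≈ 0.0221
Since p ≈ 0.0221 < α = 0.05, reject H0; the data support H1.

t = -2.148; reject H0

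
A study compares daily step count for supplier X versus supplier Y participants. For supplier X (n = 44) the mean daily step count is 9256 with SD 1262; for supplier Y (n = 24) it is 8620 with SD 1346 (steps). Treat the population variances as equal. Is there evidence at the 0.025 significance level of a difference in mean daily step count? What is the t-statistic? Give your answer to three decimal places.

1.940

Let group 1 = supplier X, group 2 = supplier Y. H0: μ_1 = μ_2; H1: μ_1 ≠ μ_2 (two-sample pooled-variance t-test, two-sided).
s_p² = [(44−1)·1262² + (24−1)·1346²]/(44+24−2) = 1668990
t = (9256 − 8620)/√[1668990·(1/44 + 1/24)] = 1.940
df = n₁ + n₂ − 2 = 66
Two-sided p-value ≈ 0.0567
Since p ≈ 0.0567 > α = 0.025, fail to reject H0; the evidence is not statistically significant.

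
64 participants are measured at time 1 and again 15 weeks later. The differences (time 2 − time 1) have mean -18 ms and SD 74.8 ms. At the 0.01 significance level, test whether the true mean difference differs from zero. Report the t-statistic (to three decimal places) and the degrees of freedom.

H0: μ_d = 0; H1: μ_d ≠ 0 (paired t-test on the differences, two-sided).
t = d̄/(s_d/√n) = -18/(74.8/√64) = -1.925
df = n − 1 = 63
Two-sided p-value ≈ 0.0587
Since p ≈ 0.0587 > α = 0.01, fail to reject H0; the evidence is not statistically significant.

t = -1.925, df = 63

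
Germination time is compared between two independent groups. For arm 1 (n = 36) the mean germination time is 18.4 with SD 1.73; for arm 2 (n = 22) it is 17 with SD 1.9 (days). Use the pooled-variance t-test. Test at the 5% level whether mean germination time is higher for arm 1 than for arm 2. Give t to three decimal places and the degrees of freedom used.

t = 2.881, df = 56

Let group 1 = arm 1, group 2 = arm 2. H0: μ_1 = μ_2; H1: μ_1 > μ_2 (two-sample pooled-variance t-test, right-tailed).
s_p² = [(36−1)·1.73² + (22−1)·1.9²]/(36+22−2) = 3.22431
t = (18.4 − 17)/√[3.22431·(1/36 + 1/22)] = 2.881
df = n₁ + n₂ − 2 = 56
p-value = P(T ≥ 2.881) ≈ 0.0028
Since p ≈ 0.0028 < α = 0.05, reject H0; the data support H1.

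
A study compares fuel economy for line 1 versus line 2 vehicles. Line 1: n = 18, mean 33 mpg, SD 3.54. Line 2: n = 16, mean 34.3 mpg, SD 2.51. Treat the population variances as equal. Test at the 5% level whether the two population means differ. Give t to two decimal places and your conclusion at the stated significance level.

t = -1.22; fail to reject H0

Let group 1 = line 1, group 2 = line 2. H0: μ_1 = μ_2; H1: μ_1 ≠ μ_2 (two-sample pooled-variance t-test, two-sided).
s_p² = [(18−1)·3.54² + (16−1)·2.51²]/(18+16−2) = 9.61058
t = (33 − 34.3)/√[9.61058·(1/18 + 1/16)] = -1.22
df = n₁ + n₂ − 2 = 32
Two-sided p-value ≈ 0.231
Since p ≈ 0.231 > α = 0.05, fail to reject H0; the data do not provide sufficient evidence against H0.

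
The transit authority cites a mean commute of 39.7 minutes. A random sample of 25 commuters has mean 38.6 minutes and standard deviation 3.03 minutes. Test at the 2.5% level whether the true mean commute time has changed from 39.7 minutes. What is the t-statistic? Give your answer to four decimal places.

-1.8152

H0: μ = 39.7; H1: μ ≠ 39.7 (one-sample t-test, two-sided).
t = (x̄ − μ₀)/(s/√n) = (38.6 − 39.7)/(3.03/√25) = -1.8152
df = n − 1 = 24
Two-sided p-value ≈ 0.0820
Since p ≈ 0.0820 > α = 0.025, fail to reject H0; the evidence is not statistically significant.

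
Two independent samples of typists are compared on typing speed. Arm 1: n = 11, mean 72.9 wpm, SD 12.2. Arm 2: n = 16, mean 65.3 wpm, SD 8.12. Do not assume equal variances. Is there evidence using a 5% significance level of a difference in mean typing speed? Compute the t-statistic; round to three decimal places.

1.809

Let group 1 = arm 1, group 2 = arm 2. H0: μ_1 = μ_2; H1: μ_1 ≠ μ_2 (Welch's two-sample t-test, two-sided).
t = (x̄_1 − x̄_2)/√(s_1²/n_1 + s_2²/n_2) = (72.9 − 65.3)/√(12.2²/11 + 8.12²/16) = 1.809
Welch–Satterthwaite df ≈ 16.03
Two-sided p-value ≈ 0.0893
Since p ≈ 0.0893 > α = 0.05, fail to reject H0; the evidence is not statistically significant.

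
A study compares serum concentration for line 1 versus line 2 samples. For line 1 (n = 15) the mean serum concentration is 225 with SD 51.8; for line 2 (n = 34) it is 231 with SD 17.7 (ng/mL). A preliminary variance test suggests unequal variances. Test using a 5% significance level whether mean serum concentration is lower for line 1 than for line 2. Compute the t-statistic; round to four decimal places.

Let group 1 = line 1, group 2 = line 2. H0: μ_1 = μ_2; H1: μ_1 < μ_2 (Welch's two-sample t-test, left-tailed).
t = (x̄_1 − x̄_2)/√(s_1²/n_1 + s_2²/n_2) = (225 − 231)/√(51.8²/15 + 17.7²/34) = -0.4375
Welch–Satterthwaite df ≈ 15.46
p-value = P(T ≤ -0.4375) ≈ 0.3339
Since p ≈ 0.3339 > α = 0.05, fail to reject H0; the evidence is not statistically significant.

-0.4375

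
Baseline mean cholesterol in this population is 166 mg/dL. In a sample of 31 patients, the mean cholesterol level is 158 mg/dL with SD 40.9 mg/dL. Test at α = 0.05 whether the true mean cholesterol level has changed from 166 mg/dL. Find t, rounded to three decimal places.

-1.089

H0: μ = 166; H1: μ ≠ 166 (one-sample t-test, two-sided).
t = (x̄ − μ₀)/(s/√n) = (158 − 166)/(40.9/√31) = -1.089
df = n − 1 = 30
Two-sided p-value ≈ 0.2848
Since p ≈ 0.2848 > α = 0.05, fail to reject H0; the data do not provide sufficient evidence against H0.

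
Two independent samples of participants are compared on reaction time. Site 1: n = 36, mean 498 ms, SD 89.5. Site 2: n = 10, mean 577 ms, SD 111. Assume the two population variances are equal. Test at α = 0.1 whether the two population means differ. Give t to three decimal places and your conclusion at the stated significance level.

t = -2.344; reject H0

Let group 1 = site 1, group 2 = site 2. H0: μ_1 = μ_2; H1: μ_1 ≠ μ_2 (two-sample pooled-variance t-test, two-sided).
s_p² = [(36−1)·89.5² + (10−1)·111²]/(36+10−2) = 8891.99
t = (498 − 577)/√[8891.99·(1/36 + 1/10)] = -2.344
df = n₁ + n₂ − 2 = 44
Two-sided p-value ≈ 0.024
Since p ≈ 0.024 < α = 0.1, reject H0; the data support H1.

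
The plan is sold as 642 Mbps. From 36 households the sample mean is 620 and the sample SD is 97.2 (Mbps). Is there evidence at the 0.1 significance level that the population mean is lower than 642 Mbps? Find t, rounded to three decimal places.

-1.358

H0: μ = 642; H1: μ < 642 (one-sample t-test, left-tailed).
t = (x̄ − μ₀)/(s/√n) = (620 − 642)/(97.2/√36) = -1.358
df = n − 1 = 35
p-value = P(T ≤ -1.358) ≈ 0.0916
Since p ≈ 0.0916 < α = 0.1, reject H0; the data support H1.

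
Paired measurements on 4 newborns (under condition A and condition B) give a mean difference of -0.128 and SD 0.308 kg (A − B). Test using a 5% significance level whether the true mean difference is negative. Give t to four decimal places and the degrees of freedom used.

H0: μ_d = 0; H1: μ_d < 0 (paired t-test on the differences, left-tailed).
t = d̄/(s_d/√n) = -0.128/(0.308/√4) = -0.8312
df = n − 1 = 3
p-value = P(T ≤ -0.8312) ≈ 0.233
Since p ≈ 0.233 > α = 0.05, fail to reject H0; the evidence is not statistically significant.

t = -0.8312, df = 3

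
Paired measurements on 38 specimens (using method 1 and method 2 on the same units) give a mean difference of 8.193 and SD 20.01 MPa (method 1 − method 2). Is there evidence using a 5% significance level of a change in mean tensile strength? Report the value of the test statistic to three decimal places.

H0: μ_d = 0; H1: μ_d ≠ 0 (paired t-test on the differences, two-sided).
t = d̄/(s_d/√n) = 8.193/(20.01/√38) = 2.524
df = n − 1 = 37
Two-sided p-value ≈ 0.0160
Since p ≈ 0.0160 < α = 0.05, reject H0; the evidence is statistically significant.

2.524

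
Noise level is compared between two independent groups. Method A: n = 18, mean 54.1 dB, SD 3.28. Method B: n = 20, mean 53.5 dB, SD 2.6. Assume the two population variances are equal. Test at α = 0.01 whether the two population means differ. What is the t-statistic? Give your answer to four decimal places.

0.6280

Let group 1 = method A, group 2 = method B. H0: μ_1 = μ_2; H1: μ_1 ≠ μ_2 (two-sample pooled-variance t-test, two-sided).
s_p² = [(18−1)·3.28² + (20−1)·2.6²]/(18+20−2) = 8.64813
t = (54.1 − 53.5)/√[8.64813·(1/18 + 1/20)] = 0.6280
df = n₁ + n₂ − 2 = 36
Two-sided p-value ≈ 0.534
Since p ≈ 0.534 > α = 0.01, fail to reject H0; the data do not provide sufficient evidence against H0.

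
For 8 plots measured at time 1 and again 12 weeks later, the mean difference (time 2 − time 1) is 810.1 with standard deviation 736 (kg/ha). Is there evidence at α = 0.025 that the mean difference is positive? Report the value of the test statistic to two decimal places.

H0: μ_d = 0; H1: μ_d > 0 (paired t-test on the differences, right-tailed).
t = d̄/(s_d/√n) = 810.1/(736/√8) = 3.11
df = n − 1 = 7
p-value = P(T ≥ 3.11) ≈ 0.0085
Since p ≈ 0.0085 < α = 0.025, reject H0; the evidence is statistically significant.

3.11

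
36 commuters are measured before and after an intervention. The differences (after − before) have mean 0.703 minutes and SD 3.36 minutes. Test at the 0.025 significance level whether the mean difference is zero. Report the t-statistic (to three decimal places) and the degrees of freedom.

H0: μ_d = 0; H1: μ_d ≠ 0 (paired t-test on the differences, two-sided).
t = d̄/(s_d/√n) = 0.703/(3.36/√36) = 1.255
df = n − 1 = 35
Two-sided p-value ≈ 0.2177
Since p ≈ 0.2177 > α = 0.025, fail to reject H0; the evidence is not statistically significant.

t = 1.255, df = 35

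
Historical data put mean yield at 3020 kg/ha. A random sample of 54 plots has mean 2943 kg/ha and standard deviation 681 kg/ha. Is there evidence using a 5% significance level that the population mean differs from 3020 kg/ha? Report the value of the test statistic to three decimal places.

H0: μ = 3020; H1: μ ≠ 3020 (one-sample t-test, two-sided).
t = (x̄ − μ₀)/(s/√n) = (2943 − 3020)/(681/√54) = -0.831
df = n − 1 = 53
Two-sided p-value ≈ 0.4098
Since p ≈ 0.4098 > α = 0.05, fail to reject H0; the evidence is not statistically significant.

-0.831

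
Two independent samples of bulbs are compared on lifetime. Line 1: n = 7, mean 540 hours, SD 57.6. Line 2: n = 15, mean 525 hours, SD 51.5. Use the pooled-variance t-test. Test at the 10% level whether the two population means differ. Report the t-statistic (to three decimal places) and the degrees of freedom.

Let group 1 = line 1, group 2 = line 2. H0: μ_1 = μ_2; H1: μ_1 ≠ μ_2 (two-sample pooled-variance t-test, two-sided).
s_p² = [(7−1)·57.6² + (15−1)·51.5²]/(7+15−2) = 2851.9
t = (540 − 525)/√[2851.9·(1/7 + 1/15)] = 0.614
df = n₁ + n₂ − 2 = 20
Two-sided p-value ≈ 0.546
Since p ≈ 0.546 > α = 0.1, fail to reject H0; the data do not provide sufficient evidence against H0.

t = 0.614, df = 20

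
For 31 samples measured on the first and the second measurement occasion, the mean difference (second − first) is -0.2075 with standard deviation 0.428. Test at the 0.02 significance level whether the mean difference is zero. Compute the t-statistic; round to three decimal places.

H0: μ_d = 0; H1: μ_d ≠ 0 (paired t-test on the differences, two-sided).
t = d̄/(s_d/√n) = -0.2075/(0.428/√31) = -2.699
df = n − 1 = 30
Two-sided p-value ≈ 0.011
Since p ≈ 0.011 < α = 0.02, reject H0; the evidence is statistically significant.

-2.699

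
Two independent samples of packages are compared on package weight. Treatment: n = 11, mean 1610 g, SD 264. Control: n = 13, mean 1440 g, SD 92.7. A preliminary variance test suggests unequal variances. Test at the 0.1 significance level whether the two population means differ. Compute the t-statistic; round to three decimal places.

2.032

Let group 1 = treatment, group 2 = control. H0: μ_1 = μ_2; H1: μ_1 ≠ μ_2 (Welch's two-sample t-test, two-sided).
t = (x̄_1 − x̄_2)/√(s_1²/n_1 + s_2²/n_2) = (1610 − 1440)/√(264²/11 + 92.7²/13) = 2.032
Welch–Satterthwaite df ≈ 12.09
Two-sided p-value ≈ 0.0647
Since p ≈ 0.0647 < α = 0.1, reject H0; the data support H1.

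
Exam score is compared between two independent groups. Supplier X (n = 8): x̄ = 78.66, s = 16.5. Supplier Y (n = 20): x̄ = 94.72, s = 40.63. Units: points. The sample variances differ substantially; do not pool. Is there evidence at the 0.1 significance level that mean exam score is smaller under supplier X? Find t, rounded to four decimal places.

Let group 1 = supplier X, group 2 = supplier Y. H0: μ_1 = μ_2; H1: μ_1 < μ_2 (Welch's two-sample t-test, left-tailed).
t = (x̄_1 − x̄_2)/√(s_1²/n_1 + s_2²/n_2) = (78.66 − 94.72)/√(16.5²/8 + 40.63²/20) = -1.4875
Welch–Satterthwaite df ≈ 25.93
p-value = P(T ≤ -1.4875) ≈ 0.0745
Since p ≈ 0.0745 < α = 0.1, reject H0; the evidence is statistically significant.

-1.4875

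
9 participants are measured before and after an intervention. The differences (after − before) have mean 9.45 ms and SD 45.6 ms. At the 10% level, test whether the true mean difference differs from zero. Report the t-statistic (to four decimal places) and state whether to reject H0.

H0: μ_d = 0; H1: μ_d ≠ 0 (paired t-test on the differences, two-sided).
t = d̄/(s_d/√n) = 9.45/(45.6/√9) = 0.6217
df = n − 1 = 8
Two-sided p-value ≈ 0.551
Since p ≈ 0.551 > α = 0.1, fail to reject H0; the evidence is not statistically significant.

t = 0.6217; fail to reject H0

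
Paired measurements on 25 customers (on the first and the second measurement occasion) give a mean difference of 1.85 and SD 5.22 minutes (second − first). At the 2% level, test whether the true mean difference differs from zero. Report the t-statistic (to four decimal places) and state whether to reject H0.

H0: μ_d = 0; H1: μ_d ≠ 0 (paired t-test on the differences, two-sided).
t = d̄/(s_d/√n) = 1.85/(5.22/√25) = 1.7720
df = n − 1 = 24
Two-sided p-value ≈ 0.0891
Since p ≈ 0.0891 > α = 0.02, fail to reject H0; the data do not provide sufficient evidence against H0.

t = 1.7720; fail to reject H0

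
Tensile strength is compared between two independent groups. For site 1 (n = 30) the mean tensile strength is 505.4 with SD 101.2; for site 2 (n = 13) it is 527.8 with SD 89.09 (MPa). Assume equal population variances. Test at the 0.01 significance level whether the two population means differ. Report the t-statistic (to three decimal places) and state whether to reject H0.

t = -0.690; fail to reject H0

Let group 1 = site 1, group 2 = site 2. H0: μ_1 = μ_2; H1: μ_1 ≠ μ_2 (two-sample pooled-variance t-test, two-sided).
s_p² = [(30−1)·101.2² + (13−1)·89.09²]/(30+13−2) = 9566.98
t = (505.4 − 527.8)/√[9566.98·(1/30 + 1/13)] = -0.690
df = n₁ + n₂ − 2 = 41
Two-sided p-value ≈ 0.4943
Since p ≈ 0.4943 > α = 0.01, fail to reject H0; the data do not provide sufficient evidence against H0.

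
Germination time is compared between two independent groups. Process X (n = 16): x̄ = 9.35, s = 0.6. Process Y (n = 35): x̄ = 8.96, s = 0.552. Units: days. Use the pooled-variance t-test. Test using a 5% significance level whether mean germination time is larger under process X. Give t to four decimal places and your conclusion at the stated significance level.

t = 2.2787; reject H0

Let group 1 = process X, group 2 = process Y. H0: μ_1 = μ_2; H1: μ_1 > μ_2 (two-sample pooled-variance t-test, right-tailed).
s_p² = [(16−1)·0.6² + (35−1)·0.552²]/(16+35−2) = 0.321631
t = (9.35 − 8.96)/√[0.321631·(1/16 + 1/35)] = 2.2787
df = n₁ + n₂ − 2 = 49
p-value = P(T ≥ 2.2787) ≈ 0.014
Since p ≈ 0.014 < α = 0.05, reject H0; the data support H1.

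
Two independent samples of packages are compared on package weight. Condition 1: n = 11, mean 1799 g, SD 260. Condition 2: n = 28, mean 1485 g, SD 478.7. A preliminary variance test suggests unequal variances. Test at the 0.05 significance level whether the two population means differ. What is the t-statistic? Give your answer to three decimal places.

2.623

Let group 1 = condition 1, group 2 = condition 2. H0: μ_1 = μ_2; H1: μ_1 ≠ μ_2 (Welch's two-sample t-test, two-sided).
t = (x̄_1 − x̄_2)/√(s_1²/n_1 + s_2²/n_2) = (1799 − 1485)/√(260²/11 + 478.7²/28) = 2.623
Welch–Satterthwaite df ≈ 32.81
Two-sided p-value ≈ 0.013
Since p ≈ 0.013 < α = 0.05, reject H0; the data support H1.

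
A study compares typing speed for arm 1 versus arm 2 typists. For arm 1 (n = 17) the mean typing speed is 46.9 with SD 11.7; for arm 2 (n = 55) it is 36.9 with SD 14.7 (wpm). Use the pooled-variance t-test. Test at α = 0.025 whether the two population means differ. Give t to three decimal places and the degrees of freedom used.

t = 2.561, df = 70

Let group 1 = arm 1, group 2 = arm 2. H0: μ_1 = μ_2; H1: μ_1 ≠ μ_2 (two-sample pooled-variance t-test, two-sided).
s_p² = [(17−1)·11.7² + (55−1)·14.7²]/(17+55−2) = 197.987
t = (46.9 − 36.9)/√[197.987·(1/17 + 1/55)] = 2.561
df = n₁ + n₂ − 2 = 70
Two-sided p-value ≈ 0.013
Since p ≈ 0.013 < α = 0.025, reject H0; the evidence is statistically significant.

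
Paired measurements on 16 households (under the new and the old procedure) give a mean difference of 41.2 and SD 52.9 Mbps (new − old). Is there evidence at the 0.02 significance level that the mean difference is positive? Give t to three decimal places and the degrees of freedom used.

t = 3.115, df = 15

H0: μ_d = 0; H1: μ_d > 0 (paired t-test on the differences, right-tailed).
t = d̄/(s_d/√n) = 41.2/(52.9/√16) = 3.115
df = n − 1 = 15
p-value = P(T ≥ 3.115) ≈ 0.0035
Since p ≈ 0.0035 < α = 0.02, reject H0; the evidence is statistically significant.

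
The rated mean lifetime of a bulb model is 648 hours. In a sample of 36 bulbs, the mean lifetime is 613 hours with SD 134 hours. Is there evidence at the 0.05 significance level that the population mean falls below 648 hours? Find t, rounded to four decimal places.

H0: μ = 648; H1: μ < 648 (one-sample t-test, left-tailed).
t = (x̄ − μ₀)/(s/√n) = (613 − 648)/(134/√36) = -1.5672
df = n − 1 = 35
p-value = P(T ≤ -1.5672) ≈ 0.0630
Since p ≈ 0.0630 > α = 0.05, fail to reject H0; the data do not provide sufficient evidence against H0.

-1.5672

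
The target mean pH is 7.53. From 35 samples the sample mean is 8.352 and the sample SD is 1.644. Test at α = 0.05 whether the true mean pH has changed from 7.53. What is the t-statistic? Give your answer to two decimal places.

2.96

H0: μ = 7.53; H1: μ ≠ 7.53 (one-sample t-test, two-sided).
t = (x̄ − μ₀)/(s/√n) = (8.352 − 7.53)/(1.644/√35) = 2.96
df = n − 1 = 34
Two-sided p-value ≈ 0.0056
Since p ≈ 0.0056 < α = 0.05, reject H0; the data support H1.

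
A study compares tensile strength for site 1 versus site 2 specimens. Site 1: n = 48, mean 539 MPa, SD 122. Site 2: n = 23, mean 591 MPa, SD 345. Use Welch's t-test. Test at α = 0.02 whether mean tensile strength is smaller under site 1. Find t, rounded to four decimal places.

-0.7021

Let group 1 = site 1, group 2 = site 2. H0: μ_1 = μ_2; H1: μ_1 < μ_2 (Welch's two-sample t-test, left-tailed).
t = (x̄_1 − x̄_2)/√(s_1²/n_1 + s_2²/n_2) = (539 − 591)/√(122²/48 + 345²/23) = -0.7021
Welch–Satterthwaite df ≈ 24.67
p-value = P(T ≤ -0.7021) ≈ 0.245
Since p ≈ 0.245 > α = 0.02, fail to reject H0; the evidence is not statistically significant.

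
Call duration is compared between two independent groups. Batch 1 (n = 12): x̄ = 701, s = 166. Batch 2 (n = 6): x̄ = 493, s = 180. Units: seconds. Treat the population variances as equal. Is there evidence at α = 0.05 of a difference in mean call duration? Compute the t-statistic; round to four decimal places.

Let group 1 = batch 1, group 2 = batch 2. H0: μ_1 = μ_2; H1: μ_1 ≠ μ_2 (two-sample pooled-variance t-test, two-sided).
s_p² = [(12−1)·166² + (6−1)·180²]/(12+6−2) = 29069.8
t = (701 − 493)/√[29069.8·(1/12 + 1/6)] = 2.4399
df = n₁ + n₂ − 2 = 16
Two-sided p-value ≈ 0.027
Since p ≈ 0.027 < α = 0.05, reject H0; the data support H1.

2.4399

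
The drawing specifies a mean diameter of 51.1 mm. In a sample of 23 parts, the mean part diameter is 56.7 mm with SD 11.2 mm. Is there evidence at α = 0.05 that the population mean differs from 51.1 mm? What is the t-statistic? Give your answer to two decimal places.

H0: μ = 51.1; H1: μ ≠ 51.1 (one-sample t-test, two-sided).
t = (x̄ − μ₀)/(s/√n) = (56.7 − 51.1)/(11.2/√23) = 2.40
df = n − 1 = 22
Two-sided p-value ≈ 0.025
Since p ≈ 0.025 < α = 0.05, reject H0; the evidence is statistically significant.

2.40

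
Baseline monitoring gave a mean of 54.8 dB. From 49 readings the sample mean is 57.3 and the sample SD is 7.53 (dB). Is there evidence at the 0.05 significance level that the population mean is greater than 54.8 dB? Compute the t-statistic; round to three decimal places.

2.324

H0: μ = 54.8; H1: μ > 54.8 (one-sample t-test, right-tailed).
t = (x̄ − μ₀)/(s/√n) = (57.3 − 54.8)/(7.53/√49) = 2.324
df = n − 1 = 48
p-value = P(T ≥ 2.324) ≈ 0.012
Since p ≈ 0.012 < α = 0.05, reject H0; the data support H1.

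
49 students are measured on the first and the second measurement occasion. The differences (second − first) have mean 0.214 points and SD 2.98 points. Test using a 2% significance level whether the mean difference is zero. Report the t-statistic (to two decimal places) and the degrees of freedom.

t = 0.50, df = 48

H0: μ_d = 0; H1: μ_d ≠ 0 (paired t-test on the differences, two-sided).
t = d̄/(s_d/√n) = 0.214/(2.98/√49) = 0.50
df = n − 1 = 48
Two-sided p-value ≈ 0.6175
Since p ≈ 0.6175 > α = 0.02, fail to reject H0; the evidence is not statistically significant.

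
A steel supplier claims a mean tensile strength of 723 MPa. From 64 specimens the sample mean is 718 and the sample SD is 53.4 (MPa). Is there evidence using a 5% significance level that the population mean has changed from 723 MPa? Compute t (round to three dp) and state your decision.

t = -0.749; fail to reject H0

H0: μ = 723; H1: μ ≠ 723 (one-sample t-test, two-sided).
t = (x̄ − μ₀)/(s/√n) = (718 − 723)/(53.4/√64) = -0.749
df = n − 1 = 63
Two-sided p-value ≈ 0.457
Since p ≈ 0.457 > α = 0.05, fail to reject H0; the data do not provide sufficient evidence against H0.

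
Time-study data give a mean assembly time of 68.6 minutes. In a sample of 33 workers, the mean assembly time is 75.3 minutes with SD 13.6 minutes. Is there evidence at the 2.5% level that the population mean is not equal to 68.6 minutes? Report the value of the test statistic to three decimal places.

H0: μ = 68.6; H1: μ ≠ 68.6 (one-sample t-test, two-sided).
t = (x̄ − μ₀)/(s/√n) = (75.3 − 68.6)/(13.6/√33) = 2.830
df = n − 1 = 32
Two-sided p-value ≈ 0.008
Since p ≈ 0.008 < α = 0.025, reject H0; the evidence is statistically significant.

2.830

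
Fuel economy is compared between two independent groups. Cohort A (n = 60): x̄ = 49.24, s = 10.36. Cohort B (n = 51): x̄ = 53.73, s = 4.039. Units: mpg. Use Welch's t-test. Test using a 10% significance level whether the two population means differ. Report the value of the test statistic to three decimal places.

-3.092

Let group 1 = cohort A, group 2 = cohort B. H0: μ_1 = μ_2; H1: μ_1 ≠ μ_2 (Welch's two-sample t-test, two-sided).
t = (x̄_1 − x̄_2)/√(s_1²/n_1 + s_2²/n_2) = (49.24 − 53.73)/√(10.36²/60 + 4.039²/51) = -3.092
Welch–Satterthwaite df ≈ 79.01
Two-sided p-value ≈ 0.0027
Since p ≈ 0.0027 < α = 0.1, reject H0; the data support H1.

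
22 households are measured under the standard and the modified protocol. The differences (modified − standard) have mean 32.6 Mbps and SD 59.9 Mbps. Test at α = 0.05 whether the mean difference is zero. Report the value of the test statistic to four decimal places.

H0: μ_d = 0; H1: μ_d ≠ 0 (paired t-test on the differences, two-sided).
t = d̄/(s_d/√n) = 32.6/(59.9/√22) = 2.5527
df = n − 1 = 21
Two-sided p-value ≈ 0.019
Since p ≈ 0.019 < α = 0.05, reject H0; the evidence is statistically significant.

2.5527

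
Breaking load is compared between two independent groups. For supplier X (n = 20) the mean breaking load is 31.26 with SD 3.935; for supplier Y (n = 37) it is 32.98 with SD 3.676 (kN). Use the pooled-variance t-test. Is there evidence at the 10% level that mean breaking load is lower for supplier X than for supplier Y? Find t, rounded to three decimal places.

-1.645

Let group 1 = supplier X, group 2 = supplier Y. H0: μ_1 = μ_2; H1: μ_1 < μ_2 (two-sample pooled-variance t-test, left-tailed).
s_p² = [(20−1)·3.935² + (37−1)·3.676²]/(20+37−2) = 14.194
t = (31.26 − 32.98)/√[14.194·(1/20 + 1/37)] = -1.645
df = n₁ + n₂ − 2 = 55
p-value = P(T ≤ -1.645) ≈ 0.0528
Since p ≈ 0.0528 < α = 0.1, reject H0; the evidence is statistically significant.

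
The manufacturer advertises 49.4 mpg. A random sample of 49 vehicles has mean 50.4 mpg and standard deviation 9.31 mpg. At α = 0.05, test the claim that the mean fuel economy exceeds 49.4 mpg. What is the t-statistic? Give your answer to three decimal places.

H0: μ = 49.4; H1: μ > 49.4 (one-sample t-test, right-tailed).
t = (x̄ − μ₀)/(s/√n) = (50.4 − 49.4)/(9.31/√49) = 0.752
df = n − 1 = 48
p-value = P(T ≥ 0.752) ≈ 0.2279
Since p ≈ 0.2279 > α = 0.05, fail to reject H0; the evidence is not statistically significant.

0.752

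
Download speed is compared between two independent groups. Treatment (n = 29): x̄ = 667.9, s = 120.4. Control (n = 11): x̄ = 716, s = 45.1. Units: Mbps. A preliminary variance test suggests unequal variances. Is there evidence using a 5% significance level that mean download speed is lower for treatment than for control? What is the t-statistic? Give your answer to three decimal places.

-1.838

Let group 1 = treatment, group 2 = control. H0: μ_1 = μ_2; H1: μ_1 < μ_2 (Welch's two-sample t-test, left-tailed).
t = (x̄_1 − x̄_2)/√(s_1²/n_1 + s_2²/n_2) = (667.9 − 716)/√(120.4²/29 + 45.1²/11) = -1.838
Welch–Satterthwaite df ≈ 37.99
p-value = P(T ≤ -1.838) ≈ 0.037
Since p ≈ 0.037 < α = 0.05, reject H0; the data support H1.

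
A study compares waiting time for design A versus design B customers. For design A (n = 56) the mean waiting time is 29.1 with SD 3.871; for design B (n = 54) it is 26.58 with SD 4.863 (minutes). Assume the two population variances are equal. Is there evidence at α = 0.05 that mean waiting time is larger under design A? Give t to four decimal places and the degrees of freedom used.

Let group 1 = design A, group 2 = design B. H0: μ_1 = μ_2; H1: μ_1 > μ_2 (two-sample pooled-variance t-test, right-tailed).
s_p² = [(56−1)·3.871² + (54−1)·4.863²]/(56+54−2) = 19.2365
t = (29.1 − 26.58)/√[19.2365·(1/56 + 1/54)] = 3.0125
df = n₁ + n₂ − 2 = 108
p-value = P(T ≥ 3.0125) ≈ 0.0016
Since p ≈ 0.0016 < α = 0.05, reject H0; the data support H1.

t = 3.0125, df = 108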